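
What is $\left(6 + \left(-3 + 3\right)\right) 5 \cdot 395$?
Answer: $11850$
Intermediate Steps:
$\left(6 + \left(-3 + 3\right)\right) 5 \cdot 395 = \left(6 + 0\right) 5 \cdot 395 = 6 \cdot 5 \cdot 395 = 30 \cdot 395 = 11850$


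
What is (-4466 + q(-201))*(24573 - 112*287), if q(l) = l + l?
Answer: 36855628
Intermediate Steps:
q(l) = 2*l
(-4466 + q(-201))*(24573 - 112*287) = (-4466 + 2*(-201))*(24573 - 112*287) = (-4466 - 402)*(24573 - 32144) = -4868*(-7571) = 36855628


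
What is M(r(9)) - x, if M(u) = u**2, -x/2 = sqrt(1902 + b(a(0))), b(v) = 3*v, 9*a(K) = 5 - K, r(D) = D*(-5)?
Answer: 2025 + 2*sqrt(17133)/3 ≈ 2112.3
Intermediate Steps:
r(D) = -5*D
a(K) = 5/9 - K/9 (a(K) = (5 - K)/9 = 5/9 - K/9)
x = -2*sqrt(17133)/3 (x = -2*sqrt(1902 + 3*(5/9 - 1/9*0)) = -2*sqrt(1902 + 3*(5/9 + 0)) = -2*sqrt(1902 + 3*(5/9)) = -2*sqrt(1902 + 5/3) = -2*sqrt(17133)/3 ≈ -87.262)
M(r(9)) - x = (-5*9)**2 - (-2)*sqrt(17133)/3 = (-45)**2 + 2*sqrt(17133)/3 = 2025 + 2*sqrt(17133)/3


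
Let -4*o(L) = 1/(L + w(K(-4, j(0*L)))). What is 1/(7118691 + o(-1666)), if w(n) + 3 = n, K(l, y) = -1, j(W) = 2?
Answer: 6680/47552855881 ≈ 1.4048e-7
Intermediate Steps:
w(n) = -3 + n
o(L) = -1/(4*(-4 + L)) (o(L) = -1/(4*(L + (-3 - 1))) = -1/(4*(L - 4)) = -1/(4*(-4 + L)))
1/(7118691 + o(-1666)) = 1/(7118691 - 1/(-16 + 4*(-1666))) = 1/(7118691 - 1/(-16 - 6664)) = 1/(7118691 - 1/(-6680)) = 1/(7118691 - 1*(-1/6680)) = 1/(7118691 + 1/6680) = 1/(47552855881/6680) = 6680/47552855881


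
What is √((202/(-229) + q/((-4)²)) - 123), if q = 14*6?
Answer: 13*I*√147247/458 ≈ 10.892*I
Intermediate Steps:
q = 84
√((202/(-229) + q/((-4)²)) - 123) = √((202/(-229) + 84/((-4)²)) - 123) = √((202*(-1/229) + 84/16) - 123) = √((-202/229 + 84*(1/16)) - 123) = √((-202/229 + 21/4) - 123) = √(4001/916 - 123) = √(-108667/916) = 13*I*√147247/458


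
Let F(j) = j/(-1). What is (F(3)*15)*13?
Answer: -585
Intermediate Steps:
F(j) = -j (F(j) = j*(-1) = -j)
(F(3)*15)*13 = (-1*3*15)*13 = -3*15*13 = -45*13 = -585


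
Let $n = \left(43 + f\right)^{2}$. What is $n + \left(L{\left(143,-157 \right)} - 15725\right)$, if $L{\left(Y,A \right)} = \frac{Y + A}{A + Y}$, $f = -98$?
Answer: $-12699$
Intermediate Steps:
$L{\left(Y,A \right)} = 1$ ($L{\left(Y,A \right)} = \frac{A + Y}{A + Y} = 1$)
$n = 3025$ ($n = \left(43 - 98\right)^{2} = \left(-55\right)^{2} = 3025$)
$n + \left(L{\left(143,-157 \right)} - 15725\right) = 3025 + \left(1 - 15725\right) = 3025 - 15724 = -12699$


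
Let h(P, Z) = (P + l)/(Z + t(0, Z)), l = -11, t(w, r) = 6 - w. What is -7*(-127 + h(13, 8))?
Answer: 888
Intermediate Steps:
h(P, Z) = (-11 + P)/(6 + Z) (h(P, Z) = (P - 11)/(Z + (6 - 1*0)) = (-11 + P)/(Z + (6 + 0)) = (-11 + P)/(Z + 6) = (-11 + P)/(6 + Z))
-7*(-127 + h(13, 8)) = -7*(-127 + (-11 + 13)/(6 + 8)) = -7*(-127 + 2/14) = -7*(-127 + (1/14)*2) = -7*(-127 + ⅐) = -7*(-888/7) = 888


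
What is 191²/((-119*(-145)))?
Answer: 36481/17255 ≈ 2.1142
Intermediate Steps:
191²/((-119*(-145))) = 36481/17255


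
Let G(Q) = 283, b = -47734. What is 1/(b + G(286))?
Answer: -1/47451 ≈ -2.1074e-5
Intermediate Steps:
1/(b + G(286)) = 1/(-47734 + 283) = 1/(-47451) = -1/47451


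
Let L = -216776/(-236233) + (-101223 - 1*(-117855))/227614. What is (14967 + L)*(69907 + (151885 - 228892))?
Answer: -2857139163050542700/26884969031 ≈ -1.0627e+8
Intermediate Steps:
L = 26635139860/26884969031 (L = -216776*(-1/236233) + (-101223 + 117855)*(1/227614) = 216776/236233 + 16632*(1/227614) = 216776/236233 + 8316/113807 = 26635139860/26884969031 ≈ 0.99071)
(14967 + L)*(69907 + (151885 - 228892)) = (14967 + 26635139860/26884969031)*(69907 + (151885 - 228892)) = 402413966626837*(69907 - 77007)/26884969031 = (402413966626837/26884969031)*(-7100) = -2857139163050542700/26884969031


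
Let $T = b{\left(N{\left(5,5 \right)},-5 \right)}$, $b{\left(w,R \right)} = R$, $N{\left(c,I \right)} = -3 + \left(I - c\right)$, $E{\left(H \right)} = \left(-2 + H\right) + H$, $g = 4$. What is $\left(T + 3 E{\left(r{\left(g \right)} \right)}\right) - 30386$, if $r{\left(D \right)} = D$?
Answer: $-30373$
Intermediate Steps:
$E{\left(H \right)} = -2 + 2 H$
$N{\left(c,I \right)} = -3 + I - c$
$T = -5$
$\left(T + 3 E{\left(r{\left(g \right)} \right)}\right) - 30386 = \left(-5 + 3 \left(-2 + 2 \cdot 4\right)\right) - 30386 = \left(-5 + 3 \left(-2 + 8\right)\right) - 30386 = \left(-5 + 3 \cdot 6\right) - 30386 = \left(-5 + 18\right) - 30386 = 13 - 30386 = -30373$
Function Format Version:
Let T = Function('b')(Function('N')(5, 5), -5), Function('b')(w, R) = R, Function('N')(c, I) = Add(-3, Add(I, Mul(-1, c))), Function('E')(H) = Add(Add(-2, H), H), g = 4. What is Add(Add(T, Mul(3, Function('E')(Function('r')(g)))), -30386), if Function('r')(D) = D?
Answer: -30373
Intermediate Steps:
Function('E')(H) = Add(-2, Mul(2, H))
Function('N')(c, I) = Add(-3, I, Mul(-1, c))
T = -5
Add(Add(T, Mul(3, Function('E')(Function('r')(g)))), -30386) = Add(Add(-5, Mul(3, Add(-2, Mul(2, 4)))), -30386) = Add(Add(-5, Mul(3, Add(-2, 8))), -30386) = Add(Add(-5, Mul(3, 6)), -30386) = Add(Add(-5, 18), -30386) = Add(13, -30386) = -30373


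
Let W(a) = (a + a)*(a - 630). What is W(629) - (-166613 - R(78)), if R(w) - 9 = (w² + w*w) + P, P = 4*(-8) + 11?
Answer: 177511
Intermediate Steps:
P = -21 (P = -32 + 11 = -21)
R(w) = -12 + 2*w² (R(w) = 9 + ((w² + w*w) - 21) = 9 + ((w² + w²) - 21) = 9 + (2*w² - 21) = 9 + (-21 + 2*w²) = -12 + 2*w²)
W(a) = 2*a*(-630 + a) (W(a) = (2*a)*(-630 + a) = 2*a*(-630 + a))
W(629) - (-166613 - R(78)) = 2*629*(-630 + 629) - (-166613 - (-12 + 2*78²)) = 2*629*(-1) - (-166613 - (-12 + 2*6084)) = -1258 - (-166613 - (-12 + 12168)) = -1258 - (-166613 - 1*12156) = -1258 - (-166613 - 12156) = -1258 - 1*(-178769) = -1258 + 178769 = 177511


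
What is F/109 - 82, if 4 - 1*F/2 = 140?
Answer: -9210/109 ≈ -84.495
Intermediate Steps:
F = -272 (F = 8 - 2*140 = 8 - 280 = -272)
F/109 - 82 = -272/109 - 82 = -9210/109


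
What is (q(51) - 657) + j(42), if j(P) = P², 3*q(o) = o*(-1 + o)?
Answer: 1957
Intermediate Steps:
q(o) = o*(-1 + o)/3 (q(o) = (o*(-1 + o))/3 = o*(-1 + o)/3)
(q(51) - 657) + j(42) = ((⅓)*51*(-1 + 51) - 657) + 42² = ((⅓)*51*50 - 657) + 1764 = (850 - 657) + 1764 = 193 + 1764 = 1957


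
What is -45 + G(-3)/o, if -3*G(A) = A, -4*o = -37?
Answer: -1661/37 ≈ -44.892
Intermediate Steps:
o = 37/4 (o = -1/4*(-37) = 37/4 ≈ 9.2500)
G(A) = -A/3
-45 + G(-3)/o = -45 + (-1/3*(-3))/(37/4) = -45 + 1*(4/37) = -45 + 4/37 = -1661/37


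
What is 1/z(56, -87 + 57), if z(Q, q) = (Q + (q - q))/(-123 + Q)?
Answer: -67/56 ≈ -1.1964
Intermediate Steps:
z(Q, q) = Q/(-123 + Q) (z(Q, q) = (Q + 0)/(-123 + Q) = Q/(-123 + Q))
1/z(56, -87 + 57) = 1/(56/(-123 + 56)) = 1/(56/(-67)) = 1/(56*(-1/67)) = 1/(-56/67) = -67/56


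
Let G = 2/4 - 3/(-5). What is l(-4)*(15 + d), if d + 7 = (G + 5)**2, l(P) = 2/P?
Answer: -4521/200 ≈ -22.605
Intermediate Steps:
G = 11/10 (G = 2*(1/4) - 3*(-1/5) = 1/2 + 3/5 = 11/10 ≈ 1.1000)
d = 3021/100 (d = -7 + (11/10 + 5)**2 = -7 + (61/10)**2 = -7 + 3721/100 = 3021/100 ≈ 30.210)
l(-4)*(15 + d) = (2/(-4))*(15 + 3021/100) = (2*(-1/4))*(4521/100) = -1/2*4521/100 = -4521/200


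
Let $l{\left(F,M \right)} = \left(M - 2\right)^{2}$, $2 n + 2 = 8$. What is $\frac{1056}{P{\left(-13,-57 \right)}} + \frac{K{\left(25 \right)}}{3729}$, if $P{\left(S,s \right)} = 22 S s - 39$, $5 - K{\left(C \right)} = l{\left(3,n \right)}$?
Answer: $\frac{444764}{6738303} \approx 0.066005$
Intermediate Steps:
$n = 3$ ($n = -1 + \frac{1}{2} \cdot 8 = -1 + 4 = 3$)
$l{\left(F,M \right)} = \left(-2 + M\right)^{2}$
$K{\left(C \right)} = 4$ ($K{\left(C \right)} = 5 - \left(-2 + 3\right)^{2} = 5 - 1^{2} = 5 - 1 = 4$)
$P{\left(S,s \right)} = -39 + 22 S s$ ($P{\left(S,s \right)} = 22 S s - 39 = -39 + 22 S s$)
$\frac{1056}{P{\left(-13,-57 \right)}} + \frac{K{\left(25 \right)}}{3729} = \frac{1056}{-39 + 22 \left(-13\right) \left(-57\right)} + \frac{4}{3729} = \frac{1056}{-39 + 16302} + 4 \cdot \frac{1}{3729} = \frac{1056}{16263} + \frac{4}{3729} = 1056 \cdot \frac{1}{16263} + \frac{4}{3729} = \frac{352}{5421} + \frac{4}{3729} = \frac{444764}{6738303}$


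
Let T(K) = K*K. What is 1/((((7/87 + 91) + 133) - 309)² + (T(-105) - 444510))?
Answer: -7569/3226465421 ≈ -2.3459e-6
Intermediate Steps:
T(K) = K²
1/((((7/87 + 91) + 133) - 309)² + (T(-105) - 444510)) = 1/((((7/87 + 91) + 133) - 309)² + ((-105)² - 444510)) = 1/((((7*(1/87) + 91) + 133) - 309)² + (11025 - 444510)) = 1/((((7/87 + 91) + 133) - 309)² - 433485) = 1/(((7924/87 + 133) - 309)² - 433485) = 1/((19495/87 - 309)² - 433485) = 1/((-7388/87)² - 433485) = 1/(54582544/7569 - 433485) = 1/(-3226465421/7569) = -7569/3226465421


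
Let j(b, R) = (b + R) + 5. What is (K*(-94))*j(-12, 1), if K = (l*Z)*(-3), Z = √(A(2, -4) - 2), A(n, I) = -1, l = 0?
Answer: 0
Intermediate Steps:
Z = I*√3 (Z = √(-1 - 2) = √(-3) = I*√3 ≈ 1.732*I)
j(b, R) = 5 + R + b (j(b, R) = (R + b) + 5 = 5 + R + b)
K = 0 (K = (0*(I*√3))*(-3) = 0*(-3) = 0)
(K*(-94))*j(-12, 1) = (0*(-94))*(5 + 1 - 12) = 0*(-6) = 0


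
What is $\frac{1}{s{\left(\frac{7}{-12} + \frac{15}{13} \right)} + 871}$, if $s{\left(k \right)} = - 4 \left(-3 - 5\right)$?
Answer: $\frac{1}{903} \approx 0.0011074$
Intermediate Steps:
$s{\left(k \right)} = 32$ ($s{\left(k \right)} = \left(-4\right) \left(-8\right) = 32$)
$\frac{1}{s{\left(\frac{7}{-12} + \frac{15}{13} \right)} + 871} = \frac{1}{32 + 871} = \frac{1}{903}$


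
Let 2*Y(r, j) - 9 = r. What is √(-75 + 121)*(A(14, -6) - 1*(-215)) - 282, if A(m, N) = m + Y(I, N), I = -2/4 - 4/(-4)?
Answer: -282 + 935*√46/4 ≈ 1303.4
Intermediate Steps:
I = ½ (I = -2*¼ - 4*(-¼) = -½ + 1 = ½ ≈ 0.50000)
Y(r, j) = 9/2 + r/2
A(m, N) = 19/4 + m (A(m, N) = m + (9/2 + (½)*(½)) = m + (9/2 + ¼) = m + 19/4 = 19/4 + m)
√(-75 + 121)*(A(14, -6) - 1*(-215)) - 282 = √(-75 + 121)*((19/4 + 14) - 1*(-215)) - 282 = √46*(75/4 + 215) - 282 = √46*(935/4) - 282 = 935*√46/4 - 282 = -282 + 935*√46/4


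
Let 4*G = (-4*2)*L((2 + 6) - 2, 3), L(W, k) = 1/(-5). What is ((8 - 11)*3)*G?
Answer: -18/5 ≈ -3.6000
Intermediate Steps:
L(W, k) = -⅕
G = ⅖ (G = (-4*2*(-⅕))/4 = (-8*(-⅕))/4 = (¼)*(8/5) = ⅖ ≈ 0.40000)
((8 - 11)*3)*G = ((8 - 11)*3)*(⅖) = -3*3*(⅖) = -9*⅖ = -18/5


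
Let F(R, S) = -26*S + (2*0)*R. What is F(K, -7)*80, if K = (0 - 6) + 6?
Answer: 14560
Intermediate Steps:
K = 0 (K = -6 + 6 = 0)
F(R, S) = -26*S (F(R, S) = -26*S + 0*R = -26*S + 0 = -26*S)
F(K, -7)*80 = -26*(-7)*80 = 182*80 = 14560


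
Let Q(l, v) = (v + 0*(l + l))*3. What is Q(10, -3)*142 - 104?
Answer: -1382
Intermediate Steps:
Q(l, v) = 3*v (Q(l, v) = (v + 0*(2*l))*3 = (v + 0)*3 = v*3 = 3*v)
Q(10, -3)*142 - 104 = (3*(-3))*142 - 104 = -9*142 - 104 = -1278 - 104 = -1382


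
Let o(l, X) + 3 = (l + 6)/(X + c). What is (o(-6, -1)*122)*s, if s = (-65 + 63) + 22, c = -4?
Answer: -7320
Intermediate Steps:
o(l, X) = -3 + (6 + l)/(-4 + X) (o(l, X) = -3 + (l + 6)/(X - 4) = -3 + (6 + l)/(-4 + X))
s = 20 (s = -2 + 22 = 20)
(o(-6, -1)*122)*s = (((18 - 6 - 3*(-1))/(-4 - 1))*122)*20 = (((18 - 6 + 3)/(-5))*122)*20 = (-⅕*15*122)*20 = -3*122*20 = -366*20 = -7320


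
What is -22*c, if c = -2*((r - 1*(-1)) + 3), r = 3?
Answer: 308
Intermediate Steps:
c = -14 (c = -2*((3 - 1*(-1)) + 3) = -2*((3 + 1) + 3) = -2*(4 + 3) = -2*7 = -14)
-22*c = -22*(-14) = 308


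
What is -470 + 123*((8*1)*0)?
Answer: -470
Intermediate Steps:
-470 + 123*((8*1)*0) = -470 + 123*(8*0) = -470 + 123*0 = -470 + 0 = -470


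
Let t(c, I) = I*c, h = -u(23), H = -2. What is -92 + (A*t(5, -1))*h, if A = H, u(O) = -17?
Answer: 78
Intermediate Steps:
A = -2
h = 17 (h = -1*(-17) = 17)
-92 + (A*t(5, -1))*h = -92 - (-2)*5*17 = -92 - 2*(-5)*17 = -92 + 10*17 = -92 + 170 = 78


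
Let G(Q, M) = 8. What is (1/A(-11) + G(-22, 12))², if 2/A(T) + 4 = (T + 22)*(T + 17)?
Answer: 1521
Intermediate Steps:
A(T) = 2/(-4 + (17 + T)*(22 + T)) (A(T) = 2/(-4 + (T + 22)*(T + 17)) = 2/(-4 + (22 + T)*(17 + T)) = 2/(-4 + (17 + T)*(22 + T)))
(1/A(-11) + G(-22, 12))² = (1/(2/(370 + (-11)² + 39*(-11))) + 8)² = (1/(2/(370 + 121 - 429)) + 8)² = (1/(2/62) + 8)² = (1/(2*(1/62)) + 8)² = (1/(1/31) + 8)² = (31 + 8)² = 39² = 1521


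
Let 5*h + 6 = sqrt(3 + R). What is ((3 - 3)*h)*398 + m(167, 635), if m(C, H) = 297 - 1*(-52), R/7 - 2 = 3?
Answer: 349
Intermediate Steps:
R = 35 (R = 14 + 7*3 = 14 + 21 = 35)
m(C, H) = 349 (m(C, H) = 297 + 52 = 349)
h = -6/5 + sqrt(38)/5 (h = -6/5 + sqrt(3 + 35)/5 = -6/5 + sqrt(38)/5 ≈ 0.032883)
((3 - 3)*h)*398 + m(167, 635) = ((3 - 3)*(-6/5 + sqrt(38)/5))*398 + 349 = (0*(-6/5 + sqrt(38)/5))*398 + 349 = 0*398 + 349 = 0 + 349 = 349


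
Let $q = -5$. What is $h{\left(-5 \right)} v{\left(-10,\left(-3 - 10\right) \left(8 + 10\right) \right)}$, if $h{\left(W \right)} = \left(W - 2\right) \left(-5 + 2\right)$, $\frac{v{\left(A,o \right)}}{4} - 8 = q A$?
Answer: $4872$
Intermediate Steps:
$v{\left(A,o \right)} = 32 - 20 A$ ($v{\left(A,o \right)} = 32 + 4 \left(- 5 A\right) = 32 - 20 A$)
$h{\left(W \right)} = 6 - 3 W$ ($h{\left(W \right)} = \left(-2 + W\right) \left(-3\right) = 6 - 3 W$)
$h{\left(-5 \right)} v{\left(-10,\left(-3 - 10\right) \left(8 + 10\right) \right)} = \left(6 - -15\right) \left(32 - -200\right) = \left(6 + 15\right) \left(32 + 200\right) = 21 \cdot 232 = 4872$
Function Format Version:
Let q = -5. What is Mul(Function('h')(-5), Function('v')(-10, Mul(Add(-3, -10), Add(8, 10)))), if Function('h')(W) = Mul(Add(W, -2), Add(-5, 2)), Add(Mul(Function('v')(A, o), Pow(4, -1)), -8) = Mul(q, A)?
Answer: 4872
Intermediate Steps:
Function('v')(A, o) = Add(32, Mul(-20, A)) (Function('v')(A, o) = Add(32, Mul(4, Mul(-5, A))) = Add(32, Mul(-20, A)))
Function('h')(W) = Add(6, Mul(-3, W)) (Function('h')(W) = Mul(Add(-2, W), -3) = Add(6, Mul(-3, W)))
Mul(Function('h')(-5), Function('v')(-10, Mul(Add(-3, -10), Add(8, 10)))) = Mul(Add(6, Mul(-3, -5)), Add(32, Mul(-20, -10))) = Mul(Add(6, 15), Add(32, 200)) = Mul(21, 232) = 4872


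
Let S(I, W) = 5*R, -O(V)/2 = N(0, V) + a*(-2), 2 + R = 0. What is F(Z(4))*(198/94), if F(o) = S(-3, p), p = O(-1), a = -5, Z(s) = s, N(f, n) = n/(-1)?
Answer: -990/47 ≈ -21.064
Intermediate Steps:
N(f, n) = -n (N(f, n) = n*(-1) = -n)
R = -2 (R = -2 + 0 = -2)
O(V) = -20 + 2*V (O(V) = -2*(-V - 5*(-2)) = -2*(-V + 10) = -2*(10 - V) = -20 + 2*V)
p = -22 (p = -20 + 2*(-1) = -20 - 2 = -22)
S(I, W) = -10 (S(I, W) = 5*(-2) = -10)
F(o) = -10
F(Z(4))*(198/94) = -1980/94 = -10*99/47 = -990/47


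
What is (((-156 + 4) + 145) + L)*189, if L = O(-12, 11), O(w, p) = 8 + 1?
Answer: 378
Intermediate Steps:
O(w, p) = 9
L = 9
(((-156 + 4) + 145) + L)*189 = (((-156 + 4) + 145) + 9)*189 = ((-152 + 145) + 9)*189 = (-7 + 9)*189 = 2*189 = 378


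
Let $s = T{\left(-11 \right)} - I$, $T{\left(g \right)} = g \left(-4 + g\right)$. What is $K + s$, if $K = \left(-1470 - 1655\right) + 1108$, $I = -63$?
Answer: $-1789$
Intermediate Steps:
$s = 228$ ($s = - 11 \left(-4 - 11\right) - -63 = \left(-11\right) \left(-15\right) + 63 = 165 + 63 = 228$)
$K = -2017$ ($K = -3125 + 1108 = -2017$)
$K + s = -2017 + 228 = -1789$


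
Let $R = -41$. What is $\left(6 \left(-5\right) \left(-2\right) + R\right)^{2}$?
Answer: $361$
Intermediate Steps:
$\left(6 \left(-5\right) \left(-2\right) + R\right)^{2} = \left(6 \left(-5\right) \left(-2\right) - 41\right)^{2} = \left(\left(-30\right) \left(-2\right) - 41\right)^{2} = \left(60 - 41\right)^{2} = 19^{2} = 361$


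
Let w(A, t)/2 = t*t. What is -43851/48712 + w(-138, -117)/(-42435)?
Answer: -354939369/229677080 ≈ -1.5454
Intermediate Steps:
w(A, t) = 2*t² (w(A, t) = 2*(t*t) = 2*t²)
-43851/48712 + w(-138, -117)/(-42435) = -43851/48712 + (2*(-117)²)/(-42435) = -43851*1/48712 + (2*13689)*(-1/42435) = -43851/48712 + 27378*(-1/42435) = -43851/48712 - 3042/4715 = -354939369/229677080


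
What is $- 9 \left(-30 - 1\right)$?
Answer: $279$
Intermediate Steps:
$- 9 \left(-30 - 1\right) = \left(-9\right) \left(-31\right) = 279$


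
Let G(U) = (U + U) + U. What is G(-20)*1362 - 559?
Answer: -82279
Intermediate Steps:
G(U) = 3*U (G(U) = 2*U + U = 3*U)
G(-20)*1362 - 559 = (3*(-20))*1362 - 559 = -60*1362 - 559 = -81720 - 559 = -82279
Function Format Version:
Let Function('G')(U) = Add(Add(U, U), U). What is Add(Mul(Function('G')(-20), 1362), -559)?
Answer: -82279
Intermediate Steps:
Function('G')(U) = Mul(3, U) (Function('G')(U) = Add(Mul(2, U), U) = Mul(3, U))
Add(Mul(Function('G')(-20), 1362), -559) = Add(Mul(Mul(3, -20), 1362), -559) = Add(Mul(-60, 1362), -559) = Add(-81720, -559) = -82279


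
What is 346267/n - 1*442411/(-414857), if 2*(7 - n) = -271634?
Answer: 203741320483/56347537168 ≈ 3.6158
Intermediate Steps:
n = 135824 (n = 7 - ½*(-271634) = 7 + 135817 = 135824)
346267/n - 1*442411/(-414857) = 346267/135824 - 1*442411/(-414857) = 346267*(1/135824) - 442411*(-1/414857) = 346267/135824 + 442411/414857 = 203741320483/56347537168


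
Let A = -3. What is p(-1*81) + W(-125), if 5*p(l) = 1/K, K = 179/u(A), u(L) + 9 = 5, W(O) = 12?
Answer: 10736/895 ≈ 11.996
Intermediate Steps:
u(L) = -4 (u(L) = -9 + 5 = -4)
K = -179/4 (K = 179/(-4) = 179*(-1/4) = -179/4 ≈ -44.750)
p(l) = -4/895 (p(l) = 1/(5*(-179/4)) = (1/5)*(-4/179) = -4/895)
p(-1*81) + W(-125) = -4/895 + 12 = 10736/895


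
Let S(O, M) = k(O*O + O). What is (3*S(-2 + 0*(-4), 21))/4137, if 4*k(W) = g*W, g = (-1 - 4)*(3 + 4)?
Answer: -5/394 ≈ -0.012690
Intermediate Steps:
g = -35 (g = -5*7 = -35)
k(W) = -35*W/4 (k(W) = (-35*W)/4 = -35*W/4)
S(O, M) = -35*O/4 - 35*O**2/4 (S(O, M) = -35*(O*O + O)/4 = -35*(O**2 + O)/4 = -35*(O + O**2)/4 = -35*O/4 - 35*O**2/4)
(3*S(-2 + 0*(-4), 21))/4137 = (3*(-35*(-2 + 0*(-4))*(1 + (-2 + 0*(-4)))/4))/4137 = (3*(-35*(-2 + 0)*(1 + (-2 + 0))/4))*(1/4137) = (3*(-35/4*(-2)*(1 - 2)))*(1/4137) = (3*(-35/4*(-2)*(-1)))*(1/4137) = (3*(-35/2))*(1/4137) = -105/2*1/4137 = -5/394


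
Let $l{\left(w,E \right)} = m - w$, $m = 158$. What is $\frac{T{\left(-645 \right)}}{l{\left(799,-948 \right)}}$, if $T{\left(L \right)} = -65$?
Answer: $\frac{65}{641} \approx 0.1014$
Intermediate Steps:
$l{\left(w,E \right)} = 158 - w$
$\frac{T{\left(-645 \right)}}{l{\left(799,-948 \right)}} = - \frac{65}{158 - 799} = - \frac{65}{-641} = \left(-65\right) \left(- \frac{1}{641}\right) = \frac{65}{641}$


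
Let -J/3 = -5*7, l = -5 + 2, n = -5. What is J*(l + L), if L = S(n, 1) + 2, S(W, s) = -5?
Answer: -630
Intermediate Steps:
l = -3
L = -3 (L = -5 + 2 = -3)
J = 105 (J = -(-15)*7 = -3*(-35) = 105)
J*(l + L) = 105*(-3 - 3) = 105*(-6) = -630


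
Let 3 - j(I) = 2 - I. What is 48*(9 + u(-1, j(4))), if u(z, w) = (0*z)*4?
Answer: 432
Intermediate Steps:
j(I) = 1 + I (j(I) = 3 - (2 - I) = 3 + (-2 + I) = 1 + I)
u(z, w) = 0 (u(z, w) = 0*4 = 0)
48*(9 + u(-1, j(4))) = 48*(9 + 0) = 48*9 = 432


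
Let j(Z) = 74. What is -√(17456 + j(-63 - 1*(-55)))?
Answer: -√17530 ≈ -132.40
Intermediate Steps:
-√(17456 + j(-63 - 1*(-55))) = -√(17456 + 74) = -√17530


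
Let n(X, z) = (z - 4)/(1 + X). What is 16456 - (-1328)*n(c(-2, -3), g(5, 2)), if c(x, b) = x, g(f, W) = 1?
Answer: 20440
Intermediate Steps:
n(X, z) = (-4 + z)/(1 + X)
16456 - (-1328)*n(c(-2, -3), g(5, 2)) = 16456 - (-1328)*(-4 + 1)/(1 - 2) = 16456 - (-1328)*-3/(-1) = 16456 - (-1328)*(-1*(-3)) = 16456 - (-1328)*3 = 16456 - 1*(-3984) = 16456 + 3984 = 20440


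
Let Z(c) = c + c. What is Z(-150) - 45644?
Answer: -45944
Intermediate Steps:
Z(c) = 2*c
Z(-150) - 45644 = 2*(-150) - 45644 = -300 - 45644 = -45944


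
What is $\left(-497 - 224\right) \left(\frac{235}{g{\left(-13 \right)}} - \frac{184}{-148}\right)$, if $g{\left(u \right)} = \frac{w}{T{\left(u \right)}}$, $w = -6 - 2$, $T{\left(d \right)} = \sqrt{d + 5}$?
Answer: $- \frac{33166}{37} + \frac{169435 i \sqrt{2}}{4} \approx -896.38 + 59904.0 i$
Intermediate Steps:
$T{\left(d \right)} = \sqrt{5 + d}$
$w = -8$
$g{\left(u \right)} = - \frac{8}{\sqrt{5 + u}}$
$\left(-497 - 224\right) \left(\frac{235}{g{\left(-13 \right)}} - \frac{184}{-148}\right) = \left(-497 - 224\right) \left(\frac{235}{\left(-8\right) \frac{1}{\sqrt{5 - 13}}} - \frac{184}{-148}\right) = - 721 \left(\frac{235}{\left(-8\right) \frac{1}{\sqrt{-8}}} - - \frac{46}{37}\right) = - 721 \left(\frac{235}{\left(-8\right) \left(- \frac{i \sqrt{2}}{4}\right)} + \frac{46}{37}\right) = - 721 \left(\frac{235}{2 i \sqrt{2}} + \frac{46}{37}\right) = - 721 \left(235 \left(- \frac{i \sqrt{2}}{4}\right) + \frac{46}{37}\right) = - 721 \left(- \frac{235 i \sqrt{2}}{4} + \frac{46}{37}\right) = - 721 \left(\frac{46}{37} - \frac{235 i \sqrt{2}}{4}\right) = - \frac{33166}{37} + \frac{169435 i \sqrt{2}}{4}$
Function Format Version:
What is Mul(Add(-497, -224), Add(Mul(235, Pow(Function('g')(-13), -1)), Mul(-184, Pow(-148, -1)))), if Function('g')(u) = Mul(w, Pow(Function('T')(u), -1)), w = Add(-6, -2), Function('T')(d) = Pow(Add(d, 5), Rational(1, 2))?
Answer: Add(Rational(-33166, 37), Mul(Rational(169435, 4), I, Pow(2, Rational(1, 2)))) ≈ Add(-896.38, Mul(59904., I))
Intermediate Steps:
Function('T')(d) = Pow(Add(5, d), Rational(1, 2))
w = -8
Function('g')(u) = Mul(-8, Pow(Add(5, u), Rational(-1, 2))) (Function('g')(u) = Mul(-8, Pow(Pow(Add(5, u), Rational(1, 2)), -1)) = Mul(-8, Pow(Add(5, u), Rational(-1, 2))))
Mul(Add(-497, -224), Add(Mul(235, Pow(Function('g')(-13), -1)), Mul(-184, Pow(-148, -1)))) = Mul(Add(-497, -224), Add(Mul(235, Pow(Mul(-8, Pow(Add(5, -13), Rational(-1, 2))), -1)), Mul(-184, Pow(-148, -1)))) = Mul(-721, Add(Mul(235, Pow(Mul(-8, Pow(-8, Rational(-1, 2))), -1)), Mul(-184, Rational(-1, 148)))) = Mul(-721, Add(Mul(235, Pow(Mul(-8, Mul(Rational(-1, 4), I, Pow(2, Rational(1, 2)))), -1)), Rational(46, 37))) = Mul(-721, Add(Mul(235, Pow(Mul(2, I, Pow(2, Rational(1, 2))), -1)), Rational(46, 37))) = Mul(-721, Add(Mul(235, Mul(Rational(-1, 4), I, Pow(2, Rational(1, 2)))), Rational(46, 37))) = Mul(-721, Add(Mul(Rational(-235, 4), I, Pow(2, Rational(1, 2))), Rational(46, 37))) = Mul(-721, Add(Rational(46, 37), Mul(Rational(-235, 4), I, Pow(2, Rational(1, 2))))) = Add(Rational(-33166, 37), Mul(Rational(169435, 4), I, Pow(2, Rational(1, 2))))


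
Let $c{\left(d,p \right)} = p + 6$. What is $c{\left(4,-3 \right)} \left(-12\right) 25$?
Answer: $-900$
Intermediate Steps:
$c{\left(d,p \right)} = 6 + p$
$c{\left(4,-3 \right)} \left(-12\right) 25 = \left(6 - 3\right) \left(-12\right) 25 = 3 \left(-12\right) 25 = \left(-36\right) 25 = -900$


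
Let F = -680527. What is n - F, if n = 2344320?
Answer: 3024847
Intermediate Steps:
n - F = 2344320 - 1*(-680527) = 2344320 + 680527 = 3024847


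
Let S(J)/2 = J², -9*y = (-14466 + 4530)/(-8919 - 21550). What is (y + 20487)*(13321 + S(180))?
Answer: 48764479615179/30469 ≈ 1.6005e+9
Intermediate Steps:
y = -1104/30469 (y = -(-14466 + 4530)/(9*(-8919 - 21550)) = -(-1104)/(-30469) = -(-1104)*(-1)/30469 = -⅑*9936/30469 = -1104/30469 ≈ -0.036234)
S(J) = 2*J²
(y + 20487)*(13321 + S(180)) = (-1104/30469 + 20487)*(13321 + 2*180²) = 624217299*(13321 + 2*32400)/30469 = 624217299*(13321 + 64800)/30469 = (624217299/30469)*78121 = 48764479615179/30469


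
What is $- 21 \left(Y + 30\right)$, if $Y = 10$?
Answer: $-840$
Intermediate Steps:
$- 21 \left(Y + 30\right) = - 21 \left(10 + 30\right) = \left(-21\right) 40 = -840$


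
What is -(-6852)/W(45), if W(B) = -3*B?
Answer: -2284/45 ≈ -50.756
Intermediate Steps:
-(-6852)/W(45) = -(-6852)/((-3*45)) = -(-6852)/(-135) = -(-6852)*(-1)/135 = -1*2284/45 = -2284/45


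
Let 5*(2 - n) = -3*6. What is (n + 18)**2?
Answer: 13924/25 ≈ 556.96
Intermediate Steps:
n = 28/5 (n = 2 - (-3)*6/5 = 2 - 1/5*(-18) = 2 + 18/5 = 28/5 ≈ 5.6000)
(n + 18)**2 = (28/5 + 18)**2 = (118/5)**2 = 13924/25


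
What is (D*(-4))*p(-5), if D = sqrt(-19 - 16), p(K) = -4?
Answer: 16*I*sqrt(35) ≈ 94.657*I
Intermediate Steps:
D = I*sqrt(35) (D = sqrt(-35) = I*sqrt(35) ≈ 5.9161*I)
(D*(-4))*p(-5) = ((I*sqrt(35))*(-4))*(-4) = -4*I*sqrt(35)*(-4) = 16*I*sqrt(35)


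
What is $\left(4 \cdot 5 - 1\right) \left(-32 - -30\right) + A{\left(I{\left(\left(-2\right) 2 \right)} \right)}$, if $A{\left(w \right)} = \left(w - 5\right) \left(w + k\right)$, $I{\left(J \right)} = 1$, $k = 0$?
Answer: $-42$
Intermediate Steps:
$A{\left(w \right)} = w \left(-5 + w\right)$ ($A{\left(w \right)} = \left(w - 5\right) \left(w + 0\right) = \left(-5 + w\right) w = w \left(-5 + w\right)$)
$\left(4 \cdot 5 - 1\right) \left(-32 - -30\right) + A{\left(I{\left(\left(-2\right) 2 \right)} \right)} = \left(4 \cdot 5 - 1\right) \left(-32 - -30\right) + 1 \left(-5 + 1\right) = \left(20 - 1\right) \left(-32 + 30\right) + 1 \left(-4\right) = 19 \left(-2\right) - 4 = -38 - 4 = -42$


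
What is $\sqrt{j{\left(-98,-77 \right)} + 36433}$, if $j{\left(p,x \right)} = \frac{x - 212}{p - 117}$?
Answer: $\frac{6 \sqrt{46782710}}{215} \approx 190.88$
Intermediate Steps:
$j{\left(p,x \right)} = \frac{-212 + x}{-117 + p}$
$\sqrt{j{\left(-98,-77 \right)} + 36433} = \sqrt{\frac{-212 - 77}{-117 - 98} + 36433} = \sqrt{\frac{1}{-215} \left(-289\right) + 36433} = \sqrt{\left(- \frac{1}{215}\right) \left(-289\right) + 36433} = \sqrt{\frac{289}{215} + 36433} = \sqrt{\frac{7833384}{215}} = \frac{6 \sqrt{46782710}}{215}$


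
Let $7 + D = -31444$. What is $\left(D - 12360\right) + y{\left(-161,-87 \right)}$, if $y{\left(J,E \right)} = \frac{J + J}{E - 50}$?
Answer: $- \frac{6001785}{137} \approx -43809.0$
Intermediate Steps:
$D = -31451$ ($D = -7 - 31444 = -31451$)
$y{\left(J,E \right)} = \frac{2 J}{-50 + E}$
$\left(D - 12360\right) + y{\left(-161,-87 \right)} = \left(-31451 - 12360\right) + 2 \left(-161\right) \frac{1}{-50 - 87} = -43811 + 2 \left(-161\right) \frac{1}{-137} = -43811 + 2 \left(-161\right) \left(- \frac{1}{137}\right) = -43811 + \frac{322}{137} = - \frac{6001785}{137}$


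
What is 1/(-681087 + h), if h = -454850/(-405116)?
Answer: -202558/137959393121 ≈ -1.4682e-6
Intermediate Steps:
h = 227425/202558 (h = -454850*(-1/405116) = 227425/202558 ≈ 1.1228)
1/(-681087 + h) = 1/(-681087 + 227425/202558) = 1/(-137959393121/202558) = -202558/137959393121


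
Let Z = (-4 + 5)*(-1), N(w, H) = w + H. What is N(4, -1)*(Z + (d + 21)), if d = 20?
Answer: 120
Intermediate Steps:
N(w, H) = H + w
Z = -1 (Z = 1*(-1) = -1)
N(4, -1)*(Z + (d + 21)) = (-1 + 4)*(-1 + (20 + 21)) = 3*(-1 + 41) = 3*40 = 120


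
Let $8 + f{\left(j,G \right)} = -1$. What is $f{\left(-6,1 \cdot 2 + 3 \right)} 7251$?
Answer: $-65259$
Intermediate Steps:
$f{\left(j,G \right)} = -9$ ($f{\left(j,G \right)} = -8 - 1 = -9$)
$f{\left(-6,1 \cdot 2 + 3 \right)} 7251 = \left(-9\right) 7251 = -65259$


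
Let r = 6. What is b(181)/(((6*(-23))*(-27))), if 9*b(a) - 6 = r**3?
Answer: 37/5589 ≈ 0.0066201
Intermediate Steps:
b(a) = 74/3 (b(a) = 2/3 + (1/9)*6**3 = 2/3 + (1/9)*216 = 2/3 + 24 = 74/3)
b(181)/(((6*(-23))*(-27))) = 74/(3*(((6*(-23))*(-27)))) = 74/(3*((-138*(-27)))) = (74/3)/3726 = (74/3)*(1/3726) = 37/5589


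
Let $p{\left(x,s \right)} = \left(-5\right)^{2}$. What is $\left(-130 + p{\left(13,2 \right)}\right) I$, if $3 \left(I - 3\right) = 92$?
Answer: $-3535$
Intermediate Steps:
$I = \frac{101}{3}$ ($I = 3 + \frac{1}{3} \cdot 92 = 3 + \frac{92}{3} = \frac{101}{3} \approx 33.667$)
$p{\left(x,s \right)} = 25$
$\left(-130 + p{\left(13,2 \right)}\right) I = \left(-130 + 25\right) \frac{101}{3} = \left(-105\right) \frac{101}{3} = -3535$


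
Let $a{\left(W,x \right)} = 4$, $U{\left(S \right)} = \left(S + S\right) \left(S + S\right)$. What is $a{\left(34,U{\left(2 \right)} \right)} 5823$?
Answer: $23292$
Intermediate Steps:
$U{\left(S \right)} = 4 S^{2}$ ($U{\left(S \right)} = 2 S 2 S = 4 S^{2}$)
$a{\left(34,U{\left(2 \right)} \right)} 5823 = 4 \cdot 5823 = 23292$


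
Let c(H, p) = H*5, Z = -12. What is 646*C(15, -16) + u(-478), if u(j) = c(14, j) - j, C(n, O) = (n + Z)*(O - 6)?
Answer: -42088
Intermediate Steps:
C(n, O) = (-12 + n)*(-6 + O) (C(n, O) = (n - 12)*(O - 6) = (-12 + n)*(-6 + O))
c(H, p) = 5*H
u(j) = 70 - j (u(j) = 5*14 - j = 70 - j)
646*C(15, -16) + u(-478) = 646*(72 - 12*(-16) - 6*15 - 16*15) + (70 - 1*(-478)) = 646*(72 + 192 - 90 - 240) + (70 + 478) = 646*(-66) + 548 = -42636 + 548 = -42088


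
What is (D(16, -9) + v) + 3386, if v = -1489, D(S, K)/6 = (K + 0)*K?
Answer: 2383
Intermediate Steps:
D(S, K) = 6*K**2 (D(S, K) = 6*((K + 0)*K) = 6*(K*K) = 6*K**2)
(D(16, -9) + v) + 3386 = (6*(-9)**2 - 1489) + 3386 = (6*81 - 1489) + 3386 = (486 - 1489) + 3386 = -1003 + 3386 = 2383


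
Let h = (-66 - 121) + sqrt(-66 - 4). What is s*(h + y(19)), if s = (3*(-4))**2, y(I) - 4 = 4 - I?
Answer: -28512 + 144*I*sqrt(70) ≈ -28512.0 + 1204.8*I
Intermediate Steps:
y(I) = 8 - I (y(I) = 4 + (4 - I) = 8 - I)
h = -187 + I*sqrt(70) (h = -187 + sqrt(-70) = -187 + I*sqrt(70) ≈ -187.0 + 8.3666*I)
s = 144 (s = (-12)**2 = 144)
s*(h + y(19)) = 144*((-187 + I*sqrt(70)) + (8 - 1*19)) = 144*((-187 + I*sqrt(70)) + (8 - 19)) = 144*((-187 + I*sqrt(70)) - 11) = 144*(-198 + I*sqrt(70)) = -28512 + 144*I*sqrt(70)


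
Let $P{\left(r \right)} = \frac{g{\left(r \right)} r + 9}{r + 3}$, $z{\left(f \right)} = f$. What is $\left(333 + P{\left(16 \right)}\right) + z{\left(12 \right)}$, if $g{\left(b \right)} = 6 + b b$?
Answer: $\frac{10756}{19} \approx 566.11$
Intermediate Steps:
$g{\left(b \right)} = 6 + b^{2}$
$P{\left(r \right)} = \frac{9 + r \left(6 + r^{2}\right)}{3 + r}$ ($P{\left(r \right)} = \frac{\left(6 + r^{2}\right) r + 9}{r + 3} = \frac{r \left(6 + r^{2}\right) + 9}{3 + r} = \frac{9 + r \left(6 + r^{2}\right)}{3 + r}$)
$\left(333 + P{\left(16 \right)}\right) + z{\left(12 \right)} = \left(333 + \frac{9 + 16 \left(6 + 16^{2}\right)}{3 + 16}\right) + 12 = \left(333 + \frac{9 + 16 \left(6 + 256\right)}{19}\right) + 12 = \left(333 + \frac{9 + 16 \cdot 262}{19}\right) + 12 = \left(333 + \frac{9 + 4192}{19}\right) + 12 = \left(333 + \frac{1}{19} \cdot 4201\right) + 12 = \left(333 + \frac{4201}{19}\right) + 12 = \frac{10528}{19} + 12 = \frac{10756}{19}$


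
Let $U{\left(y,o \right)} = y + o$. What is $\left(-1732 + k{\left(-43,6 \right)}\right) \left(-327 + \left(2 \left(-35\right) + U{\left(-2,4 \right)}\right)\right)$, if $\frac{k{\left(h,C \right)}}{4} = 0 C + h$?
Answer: $752080$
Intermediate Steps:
$U{\left(y,o \right)} = o + y$
$k{\left(h,C \right)} = 4 h$ ($k{\left(h,C \right)} = 4 \left(0 C + h\right) = 4 \left(0 + h\right) = 4 h$)
$\left(-1732 + k{\left(-43,6 \right)}\right) \left(-327 + \left(2 \left(-35\right) + U{\left(-2,4 \right)}\right)\right) = \left(-1732 + 4 \left(-43\right)\right) \left(-327 + \left(2 \left(-35\right) + \left(4 - 2\right)\right)\right) = \left(-1732 - 172\right) \left(-327 + \left(-70 + 2\right)\right) = - 1904 \left(-327 - 68\right) = \left(-1904\right) \left(-395\right) = 752080$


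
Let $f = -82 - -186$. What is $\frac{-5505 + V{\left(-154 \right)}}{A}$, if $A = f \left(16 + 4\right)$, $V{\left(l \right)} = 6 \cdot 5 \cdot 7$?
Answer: $- \frac{1059}{416} \approx -2.5457$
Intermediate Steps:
$f = 104$ ($f = -82 + 186 = 104$)
$V{\left(l \right)} = 210$ ($V{\left(l \right)} = 30 \cdot 7 = 210$)
$A = 2080$ ($A = 104 \left(16 + 4\right) = 104 \cdot 20 = 2080$)
$\frac{-5505 + V{\left(-154 \right)}}{A} = \frac{-5505 + 210}{2080} = \left(-5295\right) \frac{1}{2080} = - \frac{1059}{416}$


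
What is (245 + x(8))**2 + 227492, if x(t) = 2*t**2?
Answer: 366621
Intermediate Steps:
(245 + x(8))**2 + 227492 = (245 + 2*8**2)**2 + 227492 = (245 + 2*64)**2 + 227492 = (245 + 128)**2 + 227492 = 373**2 + 227492 = 139129 + 227492 = 366621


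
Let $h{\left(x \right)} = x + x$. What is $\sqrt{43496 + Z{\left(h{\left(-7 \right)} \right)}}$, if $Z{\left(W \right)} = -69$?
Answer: $\sqrt{43427} \approx 208.39$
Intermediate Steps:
$h{\left(x \right)} = 2 x$
$\sqrt{43496 + Z{\left(h{\left(-7 \right)} \right)}} = \sqrt{43496 - 69} = \sqrt{43427}$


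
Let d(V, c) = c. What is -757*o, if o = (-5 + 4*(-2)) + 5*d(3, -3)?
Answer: 21196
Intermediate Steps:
o = -28 (o = (-5 + 4*(-2)) + 5*(-3) = (-5 - 8) - 15 = -13 - 15 = -28)
-757*o = -757*(-28) = 21196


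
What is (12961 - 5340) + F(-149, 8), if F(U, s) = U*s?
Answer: 6429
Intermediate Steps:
(12961 - 5340) + F(-149, 8) = (12961 - 5340) - 149*8 = 7621 - 1192 = 6429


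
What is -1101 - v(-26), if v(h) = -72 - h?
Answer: -1055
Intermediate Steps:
-1101 - v(-26) = -1101 - (-72 - 1*(-26)) = -1101 - (-72 + 26) = -1101 - 1*(-46) = -1101 + 46 = -1055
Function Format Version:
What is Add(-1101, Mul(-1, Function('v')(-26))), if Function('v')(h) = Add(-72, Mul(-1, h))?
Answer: -1055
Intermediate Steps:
Add(-1101, Mul(-1, Function('v')(-26))) = Add(-1101, Mul(-1, Add(-72, Mul(-1, -26)))) = Add(-1101, Mul(-1, Add(-72, 26))) = Add(-1101, Mul(-1, -46)) = Add(-1101, 46) = -1055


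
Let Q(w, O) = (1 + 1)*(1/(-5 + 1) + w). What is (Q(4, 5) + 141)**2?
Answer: 88209/4 ≈ 22052.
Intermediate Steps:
Q(w, O) = -1/2 + 2*w (Q(w, O) = 2*(1/(-4) + w) = 2*(-1/4 + w) = -1/2 + 2*w)
(Q(4, 5) + 141)**2 = ((-1/2 + 2*4) + 141)**2 = ((-1/2 + 8) + 141)**2 = (15/2 + 141)**2 = (297/2)**2 = 88209/4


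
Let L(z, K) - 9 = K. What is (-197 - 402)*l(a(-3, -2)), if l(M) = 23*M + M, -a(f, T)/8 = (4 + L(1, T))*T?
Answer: -2530176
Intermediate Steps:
L(z, K) = 9 + K
a(f, T) = -8*T*(13 + T) (a(f, T) = -8*(4 + (9 + T))*T = -8*(13 + T)*T = -8*T*(13 + T))
l(M) = 24*M
(-197 - 402)*l(a(-3, -2)) = (-197 - 402)*(24*(-8*(-2)*(13 - 2))) = -14376*(-8*(-2)*11) = -14376*176 = -599*4224 = -2530176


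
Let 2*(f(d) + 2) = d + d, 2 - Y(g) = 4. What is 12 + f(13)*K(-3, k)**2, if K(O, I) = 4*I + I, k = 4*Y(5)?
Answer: 17612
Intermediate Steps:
Y(g) = -2 (Y(g) = 2 - 1*4 = 2 - 4 = -2)
f(d) = -2 + d (f(d) = -2 + (d + d)/2 = -2 + (2*d)/2 = -2 + d)
k = -8 (k = 4*(-2) = -8)
K(O, I) = 5*I
12 + f(13)*K(-3, k)**2 = 12 + (-2 + 13)*(5*(-8))**2 = 12 + 11*(-40)**2 = 12 + 11*1600 = 12 + 17600 = 17612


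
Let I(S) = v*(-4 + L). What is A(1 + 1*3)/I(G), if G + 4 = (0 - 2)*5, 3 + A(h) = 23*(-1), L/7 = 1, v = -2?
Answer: 13/3 ≈ 4.3333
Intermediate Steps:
L = 7 (L = 7*1 = 7)
A(h) = -26 (A(h) = -3 + 23*(-1) = -3 - 23 = -26)
G = -14 (G = -4 + (0 - 2)*5 = -4 - 2*5 = -4 - 10 = -14)
I(S) = -6 (I(S) = -2*(-4 + 7) = -2*3 = -6)
A(1 + 1*3)/I(G) = -26/(-6) = -26*(-1/6) = 13/3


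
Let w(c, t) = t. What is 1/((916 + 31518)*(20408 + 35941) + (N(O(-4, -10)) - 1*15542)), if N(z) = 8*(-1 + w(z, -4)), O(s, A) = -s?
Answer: 1/1827607884 ≈ 5.4716e-10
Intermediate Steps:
N(z) = -40 (N(z) = 8*(-1 - 4) = 8*(-5) = -40)
1/((916 + 31518)*(20408 + 35941) + (N(O(-4, -10)) - 1*15542)) = 1/((916 + 31518)*(20408 + 35941) + (-40 - 1*15542)) = 1/(32434*56349 + (-40 - 15542)) = 1/(1827623466 - 15582) = 1/1827607884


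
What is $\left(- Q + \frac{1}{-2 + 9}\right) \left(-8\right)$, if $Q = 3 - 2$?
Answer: $\frac{48}{7} \approx 6.8571$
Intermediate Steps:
$Q = 1$
$\left(- Q + \frac{1}{-2 + 9}\right) \left(-8\right) = \left(\left(-1\right) 1 + \frac{1}{-2 + 9}\right) \left(-8\right) = \left(-1 + \frac{1}{7}\right) \left(-8\right) = \left(- \frac{6}{7}\right) \left(-8\right) = \frac{48}{7}$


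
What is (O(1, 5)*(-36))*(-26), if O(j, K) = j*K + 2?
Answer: 6552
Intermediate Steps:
O(j, K) = 2 + K*j (O(j, K) = K*j + 2 = 2 + K*j)
(O(1, 5)*(-36))*(-26) = ((2 + 5*1)*(-36))*(-26) = ((2 + 5)*(-36))*(-26) = (7*(-36))*(-26) = -252*(-26) = 6552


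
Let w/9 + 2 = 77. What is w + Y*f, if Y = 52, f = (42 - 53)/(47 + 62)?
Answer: 73003/109 ≈ 669.75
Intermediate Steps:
w = 675 (w = -18 + 9*77 = -18 + 693 = 675)
f = -11/109 ≈ -0.10092
w + Y*f = 675 + 52*(-11/109) = 675 - 572/109 = 73003/109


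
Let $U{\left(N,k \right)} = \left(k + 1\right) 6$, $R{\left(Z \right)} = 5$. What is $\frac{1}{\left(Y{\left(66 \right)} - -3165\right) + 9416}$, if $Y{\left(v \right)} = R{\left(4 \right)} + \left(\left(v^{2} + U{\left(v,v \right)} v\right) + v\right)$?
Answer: $\frac{1}{43540} \approx 2.2967 \cdot 10^{-5}$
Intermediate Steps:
$U{\left(N,k \right)} = 6 + 6 k$ ($U{\left(N,k \right)} = \left(1 + k\right) 6 = 6 + 6 k$)
$Y{\left(v \right)} = 5 + v + v^{2} + v \left(6 + 6 v\right)$ ($Y{\left(v \right)} = 5 + \left(\left(v^{2} + \left(6 + 6 v\right) v\right) + v\right) = 5 + \left(\left(v^{2} + v \left(6 + 6 v\right)\right) + v\right) = 5 + \left(v + v^{2} + v \left(6 + 6 v\right)\right) = 5 + v + v^{2} + v \left(6 + 6 v\right)$)
$\frac{1}{\left(Y{\left(66 \right)} - -3165\right) + 9416} = \frac{1}{\left(\left(5 + 7 \cdot 66 + 7 \cdot 66^{2}\right) - -3165\right) + 9416} = \frac{1}{\left(\left(5 + 462 + 7 \cdot 4356\right) + 3165\right) + 9416} = \frac{1}{\left(\left(5 + 462 + 30492\right) + 3165\right) + 9416} = \frac{1}{\left(30959 + 3165\right) + 9416} = \frac{1}{34124 + 9416} = \frac{1}{43540}$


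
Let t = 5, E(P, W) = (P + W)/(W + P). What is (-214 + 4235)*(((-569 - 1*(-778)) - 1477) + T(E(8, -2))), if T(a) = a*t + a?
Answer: -5074502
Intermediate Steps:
E(P, W) = 1 (E(P, W) = (P + W)/(P + W) = 1)
T(a) = 6*a (T(a) = a*5 + a = 5*a + a = 6*a)
(-214 + 4235)*(((-569 - 1*(-778)) - 1477) + T(E(8, -2))) = (-214 + 4235)*(((-569 - 1*(-778)) - 1477) + 6*1) = 4021*(((-569 + 778) - 1477) + 6) = 4021*((209 - 1477) + 6) = 4021*(-1268 + 6) = 4021*(-1262) = -5074502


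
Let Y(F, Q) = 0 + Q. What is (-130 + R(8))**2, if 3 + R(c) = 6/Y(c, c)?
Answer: 279841/16 ≈ 17490.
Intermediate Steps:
Y(F, Q) = Q
R(c) = -3 + 6/c
(-130 + R(8))**2 = (-130 + (-3 + 6/8))**2 = (-130 + (-3 + 6*(1/8)))**2 = (-130 + (-3 + 3/4))**2 = (-130 - 9/4)**2 = (-529/4)**2 = 279841/16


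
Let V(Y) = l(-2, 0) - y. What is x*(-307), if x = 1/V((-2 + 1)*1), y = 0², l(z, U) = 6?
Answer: -307/6 ≈ -51.167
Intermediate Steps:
y = 0
V(Y) = 6 (V(Y) = 6 - 1*0 = 6 + 0 = 6)
x = ⅙ (x = 1/6 = ⅙ ≈ 0.16667)
x*(-307) = (⅙)*(-307) = -307/6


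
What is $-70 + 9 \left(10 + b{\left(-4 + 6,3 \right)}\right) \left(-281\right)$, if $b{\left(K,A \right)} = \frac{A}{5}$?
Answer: $- \frac{134387}{5} \approx -26877.0$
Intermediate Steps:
$b{\left(K,A \right)} = \frac{A}{5}$ ($b{\left(K,A \right)} = A \frac{1}{5} = \frac{A}{5}$)
$-70 + 9 \left(10 + b{\left(-4 + 6,3 \right)}\right) \left(-281\right) = -70 + 9 \left(10 + \frac{1}{5} \cdot 3\right) \left(-281\right) = -70 + 9 \left(10 + \frac{3}{5}\right) \left(-281\right) = -70 + 9 \cdot \frac{53}{5} \left(-281\right) = -70 + \frac{477}{5} \left(-281\right) = -70 - \frac{134037}{5} = - \frac{134387}{5}$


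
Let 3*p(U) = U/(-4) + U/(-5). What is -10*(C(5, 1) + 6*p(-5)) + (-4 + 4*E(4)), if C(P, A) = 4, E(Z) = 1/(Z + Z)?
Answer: -177/2 ≈ -88.500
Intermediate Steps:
E(Z) = 1/(2*Z)
p(U) = -3*U/20 (p(U) = (U/(-4) + U/(-5))/3 = (U*(-¼) + U*(-⅕))/3 = (-U/4 - U/5)/3 = (-9*U/20)/3 = -3*U/20)
-10*(C(5, 1) + 6*p(-5)) + (-4 + 4*E(4)) = -10*(4 + 6*(-3/20*(-5))) + (-4 + 4*((½)/4)) = -10*(4 + 6*(¾)) + (-4 + 4*((½)*(¼))) = -10*(4 + 9/2) + (-4 + 4*(⅛)) = -10*17/2 + (-4 + ½) = -85 - 7/2 = -177/2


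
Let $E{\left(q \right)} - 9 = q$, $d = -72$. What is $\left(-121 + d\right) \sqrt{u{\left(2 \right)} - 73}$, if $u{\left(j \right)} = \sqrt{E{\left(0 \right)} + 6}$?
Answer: $- 193 i \sqrt{73 - \sqrt{15}} \approx - 1604.7 i$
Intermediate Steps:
$E{\left(q \right)} = 9 + q$
$u{\left(j \right)} = \sqrt{15}$ ($u{\left(j \right)} = \sqrt{\left(9 + 0\right) + 6} = \sqrt{9 + 6} = \sqrt{15}$)
$\left(-121 + d\right) \sqrt{u{\left(2 \right)} - 73} = \left(-121 - 72\right) \sqrt{\sqrt{15} - 73} = - 193 \sqrt{-73 + \sqrt{15}}$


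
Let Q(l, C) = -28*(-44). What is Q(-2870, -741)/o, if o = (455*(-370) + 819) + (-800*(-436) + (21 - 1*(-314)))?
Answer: 308/45401 ≈ 0.0067840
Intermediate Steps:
Q(l, C) = 1232
o = 181604 (o = (-168350 + 819) + (348800 + (21 + 314)) = -167531 + (348800 + 335) = -167531 + 349135 = 181604)
Q(-2870, -741)/o = 1232/181604 = 1232*(1/181604) = 308/45401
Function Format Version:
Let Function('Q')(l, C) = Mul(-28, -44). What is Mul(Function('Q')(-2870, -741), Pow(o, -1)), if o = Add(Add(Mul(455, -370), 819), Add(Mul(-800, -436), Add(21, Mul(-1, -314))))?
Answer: Rational(308, 45401) ≈ 0.0067840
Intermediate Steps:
Function('Q')(l, C) = 1232
o = 181604 (o = Add(Add(-168350, 819), Add(348800, Add(21, 314))) = Add(-167531, Add(348800, 335)) = Add(-167531, 349135) = 181604)
Mul(Function('Q')(-2870, -741), Pow(o, -1)) = Mul(1232, Pow(181604, -1)) = Mul(1232, Rational(1, 181604)) = Rational(308, 45401)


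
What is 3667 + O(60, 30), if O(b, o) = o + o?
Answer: 3727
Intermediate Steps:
O(b, o) = 2*o
3667 + O(60, 30) = 3667 + 2*30 = 3667 + 60 = 3727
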